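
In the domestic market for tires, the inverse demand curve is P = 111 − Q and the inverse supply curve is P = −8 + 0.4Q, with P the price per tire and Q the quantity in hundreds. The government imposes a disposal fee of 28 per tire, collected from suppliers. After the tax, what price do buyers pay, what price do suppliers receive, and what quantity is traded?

Buyers pay 46; suppliers receive 18; quantity = 65.

Inverting to Q(P) form: Qd = 111 − P; Qs = 2.5P + 20.
Without the tax, 111 − P = 2.5P + 20 gives 3.5P = 91, so P* = 26 and Q* = 85.
With the tax collected from suppliers, supply shifts: Qs = 2.5(P − 28) + 20.
New equilibrium: buyers pay 46, suppliers receive 18, Q = 65. (Wedge: Pb − Ps = 28.)
The less price-elastic side of the market bears the larger share of a per-unit tax.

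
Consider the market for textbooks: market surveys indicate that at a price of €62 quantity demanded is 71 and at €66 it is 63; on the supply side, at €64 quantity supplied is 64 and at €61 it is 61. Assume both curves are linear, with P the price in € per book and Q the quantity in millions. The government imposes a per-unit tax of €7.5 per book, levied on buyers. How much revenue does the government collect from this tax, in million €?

Tax revenue = €450 million.

Demand slope: (63 − 71)/(66 − 62) = -2, so Qd = 195 − 2P.
Supply slope: (61 − 64)/(61 − 64) = 1, so Qs = P.
Without the tax, 195 − 2P = P gives 3P = 195, so P* = €65 and Q* = 65.
With the tax collected from buyers, demand (in seller-price terms) shifts: Qd = 195 − 2(P + 7.5).
Solving gives Q = 60 with buyers paying €67.5 and sellers receiving €60 (the €7.5 wedge).
Revenue = t · Q = 7.5 · 60 = €450.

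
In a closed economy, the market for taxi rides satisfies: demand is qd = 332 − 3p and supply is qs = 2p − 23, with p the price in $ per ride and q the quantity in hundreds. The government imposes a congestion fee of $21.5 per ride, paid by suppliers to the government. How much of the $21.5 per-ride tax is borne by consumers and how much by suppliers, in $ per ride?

Consumers bear $8.6 per ride; suppliers bear $12.9 per ride.

Without the tax, 332 − 3p = 2p − 23 gives 5p = 355, so p* = $71 and q* = 119.
With the tax collected from suppliers, supply shifts: qs = 2(p − 21.5) − 23.
New equilibrium: consumers pay $79.6, suppliers receive $58.1, q = 93.2. (Wedge: pb − ps = 21.5.)
Burden on consumers: $8.6; on suppliers: $12.9. (They sum to $21.5.)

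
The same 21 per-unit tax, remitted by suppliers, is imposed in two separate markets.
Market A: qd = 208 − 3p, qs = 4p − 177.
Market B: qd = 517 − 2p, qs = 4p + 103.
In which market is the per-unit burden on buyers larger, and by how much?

Market B, by 2.

Market A: pre-tax p* = 55, q* = 43; post-tax q = 7; per-unit burden on buyers = 12.
Market B: pre-tax p* = 69, q* = 379; post-tax q = 351; per-unit burden on buyers = 14.
Difference: 12 vs 14 → market B is larger by 2.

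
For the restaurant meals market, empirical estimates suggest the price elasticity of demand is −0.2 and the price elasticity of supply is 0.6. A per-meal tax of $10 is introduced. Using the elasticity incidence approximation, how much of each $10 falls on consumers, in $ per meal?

Consumers bear ≈ $7.5 per meal.

Incidence ratio: consumers' share ≈ εs / (εs + |εd|) = 0.6 / (0.6 + 0.2) = 0.75.
So consumers bear ≈ 0.75 × $10 = $7.5; sellers bear $2.5.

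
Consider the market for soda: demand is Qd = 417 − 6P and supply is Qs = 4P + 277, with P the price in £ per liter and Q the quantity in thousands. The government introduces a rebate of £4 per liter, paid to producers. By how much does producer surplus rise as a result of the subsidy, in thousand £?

Before the subsidy: set 417 − 6P = 4P + 277 → P* = £14, Q* = 333.
With a per-unit subsidy paid to producers, each receives P + 4 per unit sold, so supply becomes Qs = 4(P + 4) + 277.
New equilibrium: consumers pay £12.4, producers receive £16.4, Q = 342.6. (Wedge: Pb − Ps = −4.)
ΔPS is the trapezoid between Q = 342.6 and Q = 333 of height £2.4: ½ · (333 + 342.6) · 2.4 = £810.72.

Producer surplus rises by £810.72 thousand.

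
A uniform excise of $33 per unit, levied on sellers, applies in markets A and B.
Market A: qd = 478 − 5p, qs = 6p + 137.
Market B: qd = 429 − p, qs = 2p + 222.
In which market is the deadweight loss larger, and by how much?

Market A, by $1122.

Market A: pre-tax p* = $31, q* = 323; post-tax q = 233; deadweight loss = $1485.
Market B: pre-tax p* = $69, q* = 360; post-tax q = 338; deadweight loss = $363.
Difference: $1485 vs $363 → market A is larger by $1122.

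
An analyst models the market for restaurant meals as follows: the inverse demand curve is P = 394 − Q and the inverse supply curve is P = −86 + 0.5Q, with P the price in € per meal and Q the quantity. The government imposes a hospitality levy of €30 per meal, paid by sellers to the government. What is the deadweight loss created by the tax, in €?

Inverting to Q(P) form: Qd = 394 − P; Qs = 2P + 172.
Without the tax, 394 − P = 2P + 172 gives 3P = 222, so P* = €74 and Q* = 320.
With the tax collected from sellers, supply shifts: Qs = 2(P − 30) + 172.
New equilibrium: buyers pay €94, sellers receive €64, Q = 300. (Wedge: Pb − Ps = 30.)
Quantity falls by |ΔQ| = |320 − 300| = 20.
DWL = ½ · t · |ΔQ| = ½ · 30 · 20 = €300.

Deadweight loss = €300.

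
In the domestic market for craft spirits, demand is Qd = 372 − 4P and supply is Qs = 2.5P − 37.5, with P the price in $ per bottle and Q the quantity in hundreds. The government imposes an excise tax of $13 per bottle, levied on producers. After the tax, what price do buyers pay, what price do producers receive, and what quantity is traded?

Buyers pay $68; producers receive $55; quantity = 100.

Without the tax, 372 − 4P = 2.5P − 37.5 gives 6.5P = 409.5, so P* = $63 and Q* = 120.
With the tax collected from producers, supply shifts: Qs = 2.5(P − 13) − 37.5.
New equilibrium: buyers pay $68, producers receive $55, Q = 100. (Wedge: Pb − Ps = 13.)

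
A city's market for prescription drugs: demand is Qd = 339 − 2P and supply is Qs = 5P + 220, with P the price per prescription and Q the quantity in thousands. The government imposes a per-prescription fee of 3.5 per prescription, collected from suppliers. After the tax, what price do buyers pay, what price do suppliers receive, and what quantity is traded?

Without the tax, 339 − 2P = 5P + 220 gives 7P = 119, so P* = 17 and Q* = 305.
With the tax collected from suppliers, supply shifts: Qs = 5(P − 3.5) + 220.
Solving gives Q = 300 with buyers paying 19.5 and suppliers receiving 16 (the 3.5 wedge).
The less price-elastic side of the market bears the larger share of a per-unit tax.

Buyers pay 19.5; suppliers receive 16; quantity = 300.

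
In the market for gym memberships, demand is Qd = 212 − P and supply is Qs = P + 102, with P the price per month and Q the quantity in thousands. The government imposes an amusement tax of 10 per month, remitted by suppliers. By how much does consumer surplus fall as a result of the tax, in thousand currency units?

Consumer surplus falls by 772.5 thousand.

Before the tax: set 212 − P = P + 102 → P* = 55, Q* = 157.
With the tax collected from suppliers, supply shifts: Qs = (P − 10) + 102.
New equilibrium: buyers pay 60, suppliers receive 50, Q = 152. (Wedge: Pb − Ps = 10.)
ΔCS is the trapezoid between Q = 152 and Q = 157 of height 5: ½ · (157 + 152) · 5 = 772.5.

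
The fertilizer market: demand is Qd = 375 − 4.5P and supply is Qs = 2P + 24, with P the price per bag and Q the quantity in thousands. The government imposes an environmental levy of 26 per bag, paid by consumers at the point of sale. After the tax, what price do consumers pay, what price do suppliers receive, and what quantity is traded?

Consumers pay 62; suppliers receive 36; quantity = 96.

Without the tax, 375 − 4.5P = 2P + 24 gives 6.5P = 351, so P* = 54 and Q* = 132.
With the tax collected from consumers, demand (in seller-price terms) shifts: Qd = 375 − 4.5(P + 26).
New equilibrium: consumers pay 62, suppliers receive 36, Q = 96. (Wedge: Pb − Ps = 26.)
The less price-elastic side of the market bears the larger share of a per-unit tax.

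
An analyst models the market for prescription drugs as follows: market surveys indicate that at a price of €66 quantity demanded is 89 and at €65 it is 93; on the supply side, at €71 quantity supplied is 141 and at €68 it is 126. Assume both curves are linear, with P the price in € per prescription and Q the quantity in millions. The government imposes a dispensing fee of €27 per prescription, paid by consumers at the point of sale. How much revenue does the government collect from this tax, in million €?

Tax revenue = €1107 million.

Demand slope: (93 − 89)/(65 − 66) = -4, so Qd = 353 − 4P.
Supply slope: (126 − 141)/(68 − 71) = 5, so Qs = 5P − 214.
Without the tax, 353 − 4P = 5P − 214 gives 9P = 567, so P* = €63 and Q* = 101.
With the tax collected from consumers, demand (in seller-price terms) shifts: Qd = 353 − 4(P + 27).
Solving gives Q = 41 with consumers paying €78 and producers receiving €51 (the €27 wedge).
Revenue = t · Q = 27 · 41 = €1107.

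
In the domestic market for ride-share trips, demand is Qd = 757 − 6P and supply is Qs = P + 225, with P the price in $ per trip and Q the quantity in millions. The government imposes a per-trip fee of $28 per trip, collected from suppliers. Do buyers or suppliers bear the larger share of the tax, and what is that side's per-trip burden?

Suppliers bear the larger share: $24 per trip.

Before the tax: set 757 − 6P = P + 225 → P* = $76, Q* = 301.
With the tax collected from suppliers, supply shifts: Qs = (P − 28) + 225.
Solving gives Q = 277 with buyers paying $80 and suppliers receiving $52 (the $28 wedge).
Per-trip burden: buyers $4, suppliers $24.
Suppliers take the larger share because supply is less price-elastic here (demand slope 6 vs supply slope 1).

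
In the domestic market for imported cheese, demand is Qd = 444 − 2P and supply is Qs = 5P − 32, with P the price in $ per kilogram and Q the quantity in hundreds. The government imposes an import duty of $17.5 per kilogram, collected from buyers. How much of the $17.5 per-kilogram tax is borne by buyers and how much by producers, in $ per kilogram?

Buyers bear $12.5 per kilogram; producers bear $5 per kilogram.

Before the tax: set 444 − 2P = 5P − 32 → P* = $68, Q* = 308.
With the tax collected from buyers, demand (in seller-price terms) shifts: Qd = 444 − 2(P + 17.5).
New equilibrium: buyers pay $80.5, producers receive $63, Q = 283. (Wedge: Pb − Ps = 17.5.)
Burden on buyers: $12.5; on producers: $5. (They sum to $17.5.)
The less price-elastic side of the market bears the larger share of a per-unit tax.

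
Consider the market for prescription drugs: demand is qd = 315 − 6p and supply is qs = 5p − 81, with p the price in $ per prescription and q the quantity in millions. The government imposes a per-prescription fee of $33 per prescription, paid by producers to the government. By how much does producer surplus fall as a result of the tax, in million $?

Before the tax: set 315 − 6p = 5p − 81 → p* = $36, q* = 99.
With the tax collected from producers, supply shifts: qs = 5(p − 33) − 81.
New equilibrium: consumers pay $51, producers receive $18, q = 9. (Wedge: pb − ps = 33.)
ΔPS is the trapezoid between Q = 9 and Q = 99 of height $18: ½ · (99 + 9) · 18 = $972.

Producer surplus falls by $972 million.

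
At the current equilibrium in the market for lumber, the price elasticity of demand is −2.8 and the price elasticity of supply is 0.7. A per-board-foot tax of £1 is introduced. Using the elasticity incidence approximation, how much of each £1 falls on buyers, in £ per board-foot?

Incidence ratio: buyers' share ≈ εs / (εs + |εd|) = 0.7 / (0.7 + 2.8) = 0.2.
So buyers bear ≈ 0.2 × £1 = £0.2; producers bear £0.8.

Buyers bear ≈ £0.2 per board-foot.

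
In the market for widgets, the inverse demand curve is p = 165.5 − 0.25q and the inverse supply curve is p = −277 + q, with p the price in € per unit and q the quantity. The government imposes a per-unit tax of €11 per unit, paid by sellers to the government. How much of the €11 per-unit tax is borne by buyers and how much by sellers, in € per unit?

Rewrite in direct form: qd = 662 − 4p and qs = p + 277.
Before the tax: set 662 − 4p = p + 277 → p* = €77, q* = 354.
With the tax collected from sellers, supply shifts: qs = (p − 11) + 277.
New equilibrium: buyers pay €79.2, sellers receive €68.2, q = 345.2. (Wedge: pb − ps = 11.)
Burden on buyers: €2.2; on sellers: €8.8. (They sum to €11.)

Buyers bear €2.2 per unit; sellers bear €8.8 per unit.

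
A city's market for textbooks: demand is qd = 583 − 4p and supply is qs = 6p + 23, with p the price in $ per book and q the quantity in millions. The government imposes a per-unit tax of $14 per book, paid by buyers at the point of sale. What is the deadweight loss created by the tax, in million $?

Before the tax: set 583 − 4p = 6p + 23 → p* = $56, q* = 359.
With the tax collected from buyers, demand (in seller-price terms) shifts: qd = 583 − 4(p + 14).
New equilibrium: buyers pay $64.4, suppliers receive $50.4, q = 325.4. (Wedge: pb − ps = 14.)
Quantity falls by |ΔQ| = |359 − 325.4| = 33.6.
DWL = ½ · t · |ΔQ| = ½ · 14 · 33.6 = $235.2.

Deadweight loss = $235.2 million.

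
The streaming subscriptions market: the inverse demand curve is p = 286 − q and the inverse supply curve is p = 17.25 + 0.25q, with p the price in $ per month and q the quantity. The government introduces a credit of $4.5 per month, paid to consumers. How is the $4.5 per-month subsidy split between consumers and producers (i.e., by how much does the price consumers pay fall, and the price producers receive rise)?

Inverting to q(p) form: qd = 286 − p; qs = 4p − 69.
Without the subsidy, 286 − p = 4p − 69 gives 5p = 355, so p* = $71 and q* = 215.
With a per-unit subsidy paid to consumers, each effectively pays p − 4.5, so demand becomes qd = 286 − (p − 4.5).
Solving gives q = 218.6 with consumers paying $67.4 and producers receiving $71.9 (the $4.5 wedge).
Gain to consumers: $3.6; to producers: $0.9. (They sum to $4.5.)

Consumers gain $3.6 per month; producers gain $0.9 per month.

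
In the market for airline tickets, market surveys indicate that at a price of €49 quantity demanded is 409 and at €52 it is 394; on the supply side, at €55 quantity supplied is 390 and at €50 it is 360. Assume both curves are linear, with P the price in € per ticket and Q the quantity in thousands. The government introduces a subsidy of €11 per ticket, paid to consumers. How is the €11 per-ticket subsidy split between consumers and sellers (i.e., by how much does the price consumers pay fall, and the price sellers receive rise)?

Demand slope: (394 − 409)/(52 − 49) = -5, so Qd = 654 − 5P.
Supply slope: (360 − 390)/(50 − 55) = 6, so Qs = 6P + 60.
Without the subsidy, 654 − 5P = 6P + 60 gives 11P = 594, so P* = €54 and Q* = 384.
With a per-unit subsidy paid to consumers, each effectively pays P − 11, so demand becomes Qd = 654 − 5(P − 11).
New equilibrium: consumers pay €48, sellers receive €59, Q = 414. (Wedge: Pb − Ps = −11.)
Gain to consumers: €6; to sellers: €5. (They sum to €11.)

Consumers gain €6 per ticket; sellers gain €5 per ticket.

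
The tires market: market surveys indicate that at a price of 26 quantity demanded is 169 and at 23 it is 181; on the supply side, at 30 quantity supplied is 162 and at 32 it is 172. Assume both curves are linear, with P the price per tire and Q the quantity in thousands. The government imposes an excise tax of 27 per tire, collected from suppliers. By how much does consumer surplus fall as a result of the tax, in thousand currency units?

Demand slope: (181 − 169)/(23 − 26) = -4, so Qd = 273 − 4P.
Supply slope: (172 − 162)/(32 − 30) = 5, so Qs = 5P + 12.
Without the tax, 273 − 4P = 5P + 12 gives 9P = 261, so P* = 29 and Q* = 157.
With the tax collected from suppliers, supply shifts: Qs = 5(P − 27) + 12.
New equilibrium: buyers pay 44, suppliers receive 17, Q = 97. (Wedge: Pb − Ps = 27.)
ΔCS is the trapezoid between Q = 97 and Q = 157 of height 15: ½ · (157 + 97) · 15 = 1905.

Consumer surplus falls by 1905 thousand.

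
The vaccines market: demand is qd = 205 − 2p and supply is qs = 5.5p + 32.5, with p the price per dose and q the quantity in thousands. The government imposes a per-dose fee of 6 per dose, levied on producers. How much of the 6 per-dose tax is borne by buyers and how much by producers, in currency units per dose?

Buyers bear 4.4 per dose; producers bear 1.6 per dose.

Without the tax, 205 − 2p = 5.5p + 32.5 gives 7.5p = 172.5, so p* = 23 and q* = 159.
With the tax collected from producers, supply shifts: qs = 5.5(p − 6) + 32.5.
New equilibrium: buyers pay 27.4, producers receive 21.4, q = 150.2. (Wedge: pb − ps = 6.)
Burden on buyers: 4.4; on producers: 1.6. (They sum to 6.)
The less price-elastic side of the market bears the larger share of a per-unit tax.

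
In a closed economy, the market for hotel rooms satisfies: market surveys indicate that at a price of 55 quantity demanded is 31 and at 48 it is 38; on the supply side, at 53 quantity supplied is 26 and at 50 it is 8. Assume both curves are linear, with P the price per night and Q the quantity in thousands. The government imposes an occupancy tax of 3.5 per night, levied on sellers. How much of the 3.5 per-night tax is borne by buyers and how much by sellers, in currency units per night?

Buyers bear 3 per night; sellers bear 0.5 per night.

Demand slope: (38 − 31)/(48 − 55) = -1, so Qd = 86 − P.
Supply slope: (8 − 26)/(50 − 53) = 6, so Qs = 6P − 292.
Before the tax: set 86 − P = 6P − 292 → P* = 54, Q* = 32.
With the tax collected from sellers, supply shifts: Qs = 6(P − 3.5) − 292.
New equilibrium: buyers pay 57, sellers receive 53.5, Q = 29. (Wedge: Pb − Ps = 3.5.)
Burden on buyers: 3; on sellers: 0.5. (They sum to 3.5.)
The less price-elastic side of the market bears the larger share of a per-unit tax.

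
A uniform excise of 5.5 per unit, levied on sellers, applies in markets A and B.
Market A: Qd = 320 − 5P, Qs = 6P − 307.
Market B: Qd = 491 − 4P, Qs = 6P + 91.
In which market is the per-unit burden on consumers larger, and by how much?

Market A: pre-tax P* = 57, Q* = 35; post-tax Q = 20; per-unit burden on consumers = 3.
Market B: pre-tax P* = 40, Q* = 331; post-tax Q = 317.8; per-unit burden on consumers = 3.3.
Difference: 3 vs 3.3 → market B is larger by 0.3.

Market B, by 0.3.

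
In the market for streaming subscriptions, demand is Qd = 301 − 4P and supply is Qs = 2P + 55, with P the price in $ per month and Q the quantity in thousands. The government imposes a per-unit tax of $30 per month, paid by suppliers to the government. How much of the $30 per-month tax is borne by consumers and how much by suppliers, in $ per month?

Consumers bear $10 per month; suppliers bear $20 per month.

Before the tax: set 301 − 4P = 2P + 55 → P* = $41, Q* = 137.
With the tax collected from suppliers, supply shifts: Qs = 2(P − 30) + 55.
Solving gives Q = 97 with consumers paying $51 and suppliers receiving $21 (the $30 wedge).
Burden on consumers: $10; on suppliers: $20. (They sum to $30.)
The less price-elastic side of the market bears the larger share of a per-unit tax.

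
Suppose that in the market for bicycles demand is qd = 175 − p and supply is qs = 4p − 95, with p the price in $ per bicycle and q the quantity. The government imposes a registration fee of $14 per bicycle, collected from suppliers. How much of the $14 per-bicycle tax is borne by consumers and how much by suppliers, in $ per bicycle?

Without the tax, 175 − p = 4p − 95 gives 5p = 270, so p* = $54 and q* = 121.
With the tax collected from suppliers, supply shifts: qs = 4(p − 14) − 95.
Solving gives q = 109.8 with consumers paying $65.2 and suppliers receiving $51.2 (the $14 wedge).
Burden on consumers: $11.2; on suppliers: $2.8. (They sum to $14.)

Consumers bear $11.2 per bicycle; suppliers bear $2.8 per bicycle.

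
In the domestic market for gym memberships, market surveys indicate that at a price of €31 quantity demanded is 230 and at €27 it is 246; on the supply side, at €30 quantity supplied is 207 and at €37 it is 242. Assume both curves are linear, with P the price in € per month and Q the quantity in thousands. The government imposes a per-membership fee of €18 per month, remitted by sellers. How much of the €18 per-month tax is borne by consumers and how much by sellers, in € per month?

Demand slope: (246 − 230)/(27 − 31) = -4, so Qd = 354 − 4P.
Supply slope: (242 − 207)/(37 − 30) = 5, so Qs = 5P + 57.
Without the tax, 354 − 4P = 5P + 57 gives 9P = 297, so P* = €33 and Q* = 222.
With the tax collected from sellers, supply shifts: Qs = 5(P − 18) + 57.
Solving gives Q = 182 with consumers paying €43 and sellers receiving €25 (the €18 wedge).
Burden on consumers: €10; on sellers: €8. (They sum to €18.)
The less price-elastic side of the market bears the larger share of a per-unit tax.

Consumers bear €10 per month; sellers bear €8 per month.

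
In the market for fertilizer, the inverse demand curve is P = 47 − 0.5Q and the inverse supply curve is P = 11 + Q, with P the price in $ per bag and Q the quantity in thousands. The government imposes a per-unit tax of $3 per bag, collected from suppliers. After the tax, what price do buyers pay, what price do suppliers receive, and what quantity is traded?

Inverting to Q(P) form: Qd = 94 − 2P; Qs = P − 11.
Without the tax, 94 − 2P = P − 11 gives 3P = 105, so P* = $35 and Q* = 24.
With the tax collected from suppliers, supply shifts: Qs = (P − 3) − 11.
New equilibrium: buyers pay $36, suppliers receive $33, Q = 22. (Wedge: Pb − Ps = 3.)
The less price-elastic side of the market bears the larger share of a per-unit tax.

Buyers pay $36; suppliers receive $33; quantity = 22.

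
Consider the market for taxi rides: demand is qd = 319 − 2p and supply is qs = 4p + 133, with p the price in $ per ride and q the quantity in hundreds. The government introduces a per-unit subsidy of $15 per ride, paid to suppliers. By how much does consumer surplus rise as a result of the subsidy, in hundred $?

Before the subsidy: set 319 − 2p = 4p + 133 → p* = $31, q* = 257.
With a per-unit subsidy paid to suppliers, each receives p + 15 per unit sold, so supply becomes qs = 4(p + 15) + 133.
New equilibrium: buyers pay $21, suppliers receive $36, q = 277. (Wedge: pb − ps = −15.)
ΔCS is the trapezoid between Q = 277 and Q = 257 of height $10: ½ · (257 + 277) · 10 = $2670.

Consumer surplus rises by $2670 hundred.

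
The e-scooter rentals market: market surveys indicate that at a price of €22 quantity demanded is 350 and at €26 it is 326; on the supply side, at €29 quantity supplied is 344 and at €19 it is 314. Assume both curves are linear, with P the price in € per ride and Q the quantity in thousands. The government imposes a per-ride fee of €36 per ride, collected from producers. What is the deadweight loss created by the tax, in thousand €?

Deadweight loss = €1296 thousand.

Demand slope: (326 − 350)/(26 − 22) = -6, so Qd = 482 − 6P.
Supply slope: (314 − 344)/(19 − 29) = 3, so Qs = 3P + 257.
Before the tax: set 482 − 6P = 3P + 257 → P* = €25, Q* = 332.
With the tax collected from producers, supply shifts: Qs = 3(P − 36) + 257.
New equilibrium: buyers pay €37, producers receive €1, Q = 260. (Wedge: Pb − Ps = 36.)
Quantity falls by |ΔQ| = |332 − 260| = 72.
DWL = ½ · t · |ΔQ| = ½ · 36 · 72 = €1296.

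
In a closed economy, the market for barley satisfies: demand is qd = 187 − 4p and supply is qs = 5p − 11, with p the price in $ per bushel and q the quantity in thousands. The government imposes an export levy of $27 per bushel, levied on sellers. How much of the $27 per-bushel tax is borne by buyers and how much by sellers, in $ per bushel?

Buyers bear $15 per bushel; sellers bear $12 per bushel.

Without the tax, 187 − 4p = 5p − 11 gives 9p = 198, so p* = $22 and q* = 99.
With the tax collected from sellers, supply shifts: qs = 5(p − 27) − 11.
New equilibrium: buyers pay $37, sellers receive $10, q = 39. (Wedge: pb − ps = 27.)
Burden on buyers: $15; on sellers: $12. (They sum to $27.)
The less price-elastic side of the market bears the larger share of a per-unit tax.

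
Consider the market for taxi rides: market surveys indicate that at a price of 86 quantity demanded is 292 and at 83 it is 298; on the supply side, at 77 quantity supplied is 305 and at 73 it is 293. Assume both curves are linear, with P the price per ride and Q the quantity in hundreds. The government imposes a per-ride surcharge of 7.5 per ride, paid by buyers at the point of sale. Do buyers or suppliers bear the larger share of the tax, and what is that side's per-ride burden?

Demand slope: (298 − 292)/(83 − 86) = -2, so Qd = 464 − 2P.
Supply slope: (293 − 305)/(73 − 77) = 3, so Qs = 3P + 74.
Before the tax: set 464 − 2P = 3P + 74 → P* = 78, Q* = 308.
With the tax collected from buyers, demand (in seller-price terms) shifts: Qd = 464 − 2(P + 7.5).
New equilibrium: buyers pay 82.5, suppliers receive 75, Q = 299. (Wedge: Pb − Ps = 7.5.)
Per-ride burden: buyers 4.5, suppliers 3.
Buyers take the larger share because demand is less price-elastic here (demand slope 2 vs supply slope 3).
The less price-elastic side of the market bears the larger share of a per-unit tax.

Buyers bear the larger share: 4.5 per ride.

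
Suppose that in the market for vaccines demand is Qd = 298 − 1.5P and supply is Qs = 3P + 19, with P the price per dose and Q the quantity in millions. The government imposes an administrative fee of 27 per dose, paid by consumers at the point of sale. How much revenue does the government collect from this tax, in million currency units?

Tax revenue = 4806 million.

Without the tax, 298 − 1.5P = 3P + 19 gives 4.5P = 279, so P* = 62 and Q* = 205.
With the tax collected from consumers, demand (in seller-price terms) shifts: Qd = 298 − 1.5(P + 27).
New equilibrium: consumers pay 80, producers receive 53, Q = 178. (Wedge: Pb − Ps = 27.)
Revenue = t · Q = 27 · 178 = 4806.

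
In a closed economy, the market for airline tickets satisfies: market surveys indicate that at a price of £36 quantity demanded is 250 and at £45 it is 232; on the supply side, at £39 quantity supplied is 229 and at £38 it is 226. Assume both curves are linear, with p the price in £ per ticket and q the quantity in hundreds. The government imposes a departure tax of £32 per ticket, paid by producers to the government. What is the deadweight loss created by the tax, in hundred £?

Deadweight loss = £614.4 hundred.

Demand slope: (232 − 250)/(45 − 36) = -2, so qd = 322 − 2p.
Supply slope: (226 − 229)/(38 − 39) = 3, so qs = 3p + 112.
Without the tax, 322 − 2p = 3p + 112 gives 5p = 210, so p* = £42 and q* = 238.
With the tax collected from producers, supply shifts: qs = 3(p − 32) + 112.
New equilibrium: consumers pay £61.2, producers receive £29.2, q = 199.6. (Wedge: pb − ps = 32.)
Quantity falls by |ΔQ| = |238 − 199.6| = 38.4.
DWL = ½ · t · |ΔQ| = ½ · 32 · 38.4 = £614.4.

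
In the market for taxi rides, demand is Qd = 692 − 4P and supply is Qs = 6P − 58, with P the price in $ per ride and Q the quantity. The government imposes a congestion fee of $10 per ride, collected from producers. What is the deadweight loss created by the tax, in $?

Deadweight loss = $120.

Without the tax, 692 − 4P = 6P − 58 gives 10P = 750, so P* = $75 and Q* = 392.
With the tax collected from producers, supply shifts: Qs = 6(P − 10) − 58.
Solving gives Q = 368 with consumers paying $81 and producers receiving $71 (the $10 wedge).
Quantity falls by |ΔQ| = |392 − 368| = 24.
DWL = ½ · t · |ΔQ| = ½ · 10 · 24 = $120.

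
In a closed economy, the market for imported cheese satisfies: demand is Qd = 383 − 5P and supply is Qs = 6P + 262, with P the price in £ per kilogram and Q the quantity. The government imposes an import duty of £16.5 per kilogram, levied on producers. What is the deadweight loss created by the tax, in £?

Before the tax: set 383 − 5P = 6P + 262 → P* = £11, Q* = 328.
With the tax collected from producers, supply shifts: Qs = 6(P − 16.5) + 262.
Solving gives Q = 283 with buyers paying £20 and producers receiving £3.5 (the £16.5 wedge).
Quantity falls by |ΔQ| = |328 − 283| = 45.
DWL = ½ · t · |ΔQ| = ½ · 16.5 · 45 = £371.25.

Deadweight loss = £371.25.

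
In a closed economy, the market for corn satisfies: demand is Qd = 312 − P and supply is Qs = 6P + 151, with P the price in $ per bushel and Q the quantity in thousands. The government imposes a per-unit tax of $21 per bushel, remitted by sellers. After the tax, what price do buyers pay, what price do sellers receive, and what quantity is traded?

Buyers pay $41; sellers receive $20; quantity = 271.

Before the tax: set 312 − P = 6P + 151 → P* = $23, Q* = 289.
With the tax collected from sellers, supply shifts: Qs = 6(P − 21) + 151.
New equilibrium: buyers pay $41, sellers receive $20, Q = 271. (Wedge: Pb − Ps = 21.)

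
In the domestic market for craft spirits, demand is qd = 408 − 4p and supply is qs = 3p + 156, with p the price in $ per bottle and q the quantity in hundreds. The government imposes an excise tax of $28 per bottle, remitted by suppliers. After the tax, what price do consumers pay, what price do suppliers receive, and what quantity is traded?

Without the tax, 408 − 4p = 3p + 156 gives 7p = 252, so p* = $36 and q* = 264.
With the tax collected from suppliers, supply shifts: qs = 3(p − 28) + 156.
Solving gives q = 216 with consumers paying $48 and suppliers receiving $20 (the $28 wedge).

Consumers pay $48; suppliers receive $20; quantity = 216.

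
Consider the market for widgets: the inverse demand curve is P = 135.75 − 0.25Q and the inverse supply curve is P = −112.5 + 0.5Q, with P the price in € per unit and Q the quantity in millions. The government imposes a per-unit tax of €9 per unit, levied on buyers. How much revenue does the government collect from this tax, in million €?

Tax revenue = €2871 million.

Inverting to Q(P) form: Qd = 543 − 4P; Qs = 2P + 225.
Without the tax, 543 − 4P = 2P + 225 gives 6P = 318, so P* = €53 and Q* = 331.
With the tax collected from buyers, demand (in seller-price terms) shifts: Qd = 543 − 4(P + 9).
New equilibrium: buyers pay €56, producers receive €47, Q = 319. (Wedge: Pb − Ps = 9.)
Revenue = t · Q = 9 · 319 = €2871.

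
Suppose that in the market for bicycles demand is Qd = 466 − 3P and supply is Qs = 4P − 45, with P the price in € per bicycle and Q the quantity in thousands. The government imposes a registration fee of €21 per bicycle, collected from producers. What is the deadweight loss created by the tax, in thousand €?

Deadweight loss = €378 thousand.

Before the tax: set 466 − 3P = 4P − 45 → P* = €73, Q* = 247.
With the tax collected from producers, supply shifts: Qs = 4(P − 21) − 45.
New equilibrium: buyers pay €85, producers receive €64, Q = 211. (Wedge: Pb − Ps = 21.)
Quantity falls by |ΔQ| = |247 − 211| = 36.
DWL = ½ · t · |ΔQ| = ½ · 21 · 36 = €378.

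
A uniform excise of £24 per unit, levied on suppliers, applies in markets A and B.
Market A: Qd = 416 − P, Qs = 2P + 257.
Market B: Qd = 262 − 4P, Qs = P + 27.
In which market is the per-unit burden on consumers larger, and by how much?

Market A: pre-tax P* = £53, Q* = 363; post-tax Q = 347; per-unit burden on consumers = £16.
Market B: pre-tax P* = £47, Q* = 74; post-tax Q = 54.8; per-unit burden on consumers = £4.8.
Difference: £16 vs £4.8 → market A is larger by £11.2.

Market A, by £11.2.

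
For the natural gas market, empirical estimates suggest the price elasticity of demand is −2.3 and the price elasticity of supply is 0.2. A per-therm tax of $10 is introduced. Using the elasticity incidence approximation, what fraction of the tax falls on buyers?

Buyers' share ≈ 0.08.

Incidence ratio: buyers' share ≈ εs / (εs + |εd|) = 0.2 / (0.2 + 2.3) = 0.08.
Supply is the less elastic side, so buyers bear the smaller share.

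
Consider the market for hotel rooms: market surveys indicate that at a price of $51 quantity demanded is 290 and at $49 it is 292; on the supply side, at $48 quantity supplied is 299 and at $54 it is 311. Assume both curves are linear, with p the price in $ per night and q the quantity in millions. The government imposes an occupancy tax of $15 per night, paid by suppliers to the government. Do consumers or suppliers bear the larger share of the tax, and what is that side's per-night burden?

Demand slope: (292 − 290)/(49 − 51) = -1, so qd = 341 − p.
Supply slope: (311 − 299)/(54 − 48) = 2, so qs = 2p + 203.
Without the tax, 341 − p = 2p + 203 gives 3p = 138, so p* = $46 and q* = 295.
With the tax collected from suppliers, supply shifts: qs = 2(p − 15) + 203.
New equilibrium: consumers pay $56, suppliers receive $41, q = 285. (Wedge: pb − ps = 15.)
Per-night burden: consumers $10, suppliers $5.
Consumers take the larger share because demand is less price-elastic here (demand slope 1 vs supply slope 2).

Consumers bear the larger share: $10 per night.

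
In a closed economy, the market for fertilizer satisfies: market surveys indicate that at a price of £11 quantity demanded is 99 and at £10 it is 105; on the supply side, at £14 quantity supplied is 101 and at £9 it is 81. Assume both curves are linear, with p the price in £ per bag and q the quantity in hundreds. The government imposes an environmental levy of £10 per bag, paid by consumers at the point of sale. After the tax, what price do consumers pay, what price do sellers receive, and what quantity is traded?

Demand slope: (105 − 99)/(10 − 11) = -6, so qd = 165 − 6p.
Supply slope: (81 − 101)/(9 − 14) = 4, so qs = 4p + 45.
Without the tax, 165 − 6p = 4p + 45 gives 10p = 120, so p* = £12 and q* = 93.
With the tax collected from consumers, demand (in seller-price terms) shifts: qd = 165 − 6(p + 10).
Solving gives q = 69 with consumers paying £16 and sellers receiving £6 (the £10 wedge).

Consumers pay £16; sellers receive £6; quantity = 69.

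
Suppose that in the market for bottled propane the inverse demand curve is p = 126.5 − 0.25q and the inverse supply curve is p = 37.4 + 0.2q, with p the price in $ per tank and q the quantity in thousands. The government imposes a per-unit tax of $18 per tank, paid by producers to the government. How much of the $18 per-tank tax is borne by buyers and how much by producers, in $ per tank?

Buyers bear $10 per tank; producers bear $8 per tank.

Rewrite in direct form: qd = 506 − 4p and qs = 5p − 187.
Before the tax: set 506 − 4p = 5p − 187 → p* = $77, q* = 198.
With the tax collected from producers, supply shifts: qs = 5(p − 18) − 187.
Solving gives q = 158 with buyers paying $87 and producers receiving $69 (the $18 wedge).
Burden on buyers: $10; on producers: $8. (They sum to $18.)
The less price-elastic side of the market bears the larger share of a per-unit tax.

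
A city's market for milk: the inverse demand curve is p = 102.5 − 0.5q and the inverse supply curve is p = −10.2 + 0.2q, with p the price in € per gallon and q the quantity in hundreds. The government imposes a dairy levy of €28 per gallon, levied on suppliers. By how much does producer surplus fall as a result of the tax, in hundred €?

Producer surplus falls by €1128 hundred.

Rewrite in direct form: qd = 205 − 2p and qs = 5p + 51.
Without the tax, 205 − 2p = 5p + 51 gives 7p = 154, so p* = €22 and q* = 161.
With the tax collected from suppliers, supply shifts: qs = 5(p − 28) + 51.
Solving gives q = 121 with consumers paying €42 and suppliers receiving €14 (the €28 wedge).
ΔPS is the trapezoid between Q = 121 and Q = 161 of height €8: ½ · (161 + 121) · 8 = €1128.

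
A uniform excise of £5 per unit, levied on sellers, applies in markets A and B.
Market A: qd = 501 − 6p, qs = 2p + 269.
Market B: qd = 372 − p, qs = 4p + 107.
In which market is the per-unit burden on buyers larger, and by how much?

Market B, by £2.75.

Market A: pre-tax p* = £29, q* = 327; post-tax q = 319.5; per-unit burden on buyers = £1.25.
Market B: pre-tax p* = £53, q* = 319; post-tax q = 315; per-unit burden on buyers = £4.
Difference: £1.25 vs £4 → market B is larger by £2.75.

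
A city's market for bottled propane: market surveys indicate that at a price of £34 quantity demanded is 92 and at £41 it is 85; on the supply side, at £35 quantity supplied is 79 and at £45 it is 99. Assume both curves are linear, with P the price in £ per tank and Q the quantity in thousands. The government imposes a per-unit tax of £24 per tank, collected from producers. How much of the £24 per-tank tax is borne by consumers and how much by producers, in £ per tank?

Consumers bear £16 per tank; producers bear £8 per tank.

Demand slope: (85 − 92)/(41 − 34) = -1, so Qd = 126 − P.
Supply slope: (99 − 79)/(45 − 35) = 2, so Qs = 2P + 9.
Without the tax, 126 − P = 2P + 9 gives 3P = 117, so P* = £39 and Q* = 87.
With the tax collected from producers, supply shifts: Qs = 2(P − 24) + 9.
Solving gives Q = 71 with consumers paying £55 and producers receiving £31 (the £24 wedge).
Burden on consumers: £16; on producers: £8. (They sum to £24.)
The less price-elastic side of the market bears the larger share of a per-unit tax.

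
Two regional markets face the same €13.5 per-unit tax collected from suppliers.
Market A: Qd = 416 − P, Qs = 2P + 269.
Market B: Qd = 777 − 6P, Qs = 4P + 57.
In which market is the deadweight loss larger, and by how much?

Market A: pre-tax P* = €49, Q* = 367; post-tax Q = 358; deadweight loss = €60.75.
Market B: pre-tax P* = €72, Q* = 345; post-tax Q = 312.6; deadweight loss = €218.7.
Difference: €60.75 vs €218.7 → market B is larger by €157.95.

Market B, by €157.95.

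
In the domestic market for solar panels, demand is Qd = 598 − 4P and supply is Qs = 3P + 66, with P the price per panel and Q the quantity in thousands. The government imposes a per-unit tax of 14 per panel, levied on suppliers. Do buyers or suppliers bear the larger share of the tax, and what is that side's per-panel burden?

Before the tax: set 598 − 4P = 3P + 66 → P* = 76, Q* = 294.
With the tax collected from suppliers, supply shifts: Qs = 3(P − 14) + 66.
New equilibrium: buyers pay 82, suppliers receive 68, Q = 270. (Wedge: Pb − Ps = 14.)
Per-panel burden: buyers 6, suppliers 8.
Suppliers take the larger share because supply is less price-elastic here (demand slope 4 vs supply slope 3).

Suppliers bear the larger share: 8 per panel.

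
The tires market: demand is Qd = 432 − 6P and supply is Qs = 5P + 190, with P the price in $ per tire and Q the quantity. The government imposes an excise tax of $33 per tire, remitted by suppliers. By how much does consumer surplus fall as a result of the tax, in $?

Consumer surplus falls by $3825.

Before the tax: set 432 − 6P = 5P + 190 → P* = $22, Q* = 300.
With the tax collected from suppliers, supply shifts: Qs = 5(P − 33) + 190.
New equilibrium: buyers pay $37, suppliers receive $4, Q = 210. (Wedge: Pb − Ps = 33.)
ΔCS is the trapezoid between Q = 210 and Q = 300 of height $15: ½ · (300 + 210) · 15 = $3825.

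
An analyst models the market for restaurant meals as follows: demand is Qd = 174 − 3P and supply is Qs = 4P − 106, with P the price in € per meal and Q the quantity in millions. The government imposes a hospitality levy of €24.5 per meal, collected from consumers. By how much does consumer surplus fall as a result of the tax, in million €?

Without the tax, 174 − 3P = 4P − 106 gives 7P = 280, so P* = €40 and Q* = 54.
With the tax collected from consumers, demand (in seller-price terms) shifts: Qd = 174 − 3(P + 24.5).
Solving gives Q = 12 with consumers paying €54 and suppliers receiving €29.5 (the €24.5 wedge).
ΔCS is the trapezoid between Q = 12 and Q = 54 of height €14: ½ · (54 + 12) · 14 = €462.

Consumer surplus falls by €462 million.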